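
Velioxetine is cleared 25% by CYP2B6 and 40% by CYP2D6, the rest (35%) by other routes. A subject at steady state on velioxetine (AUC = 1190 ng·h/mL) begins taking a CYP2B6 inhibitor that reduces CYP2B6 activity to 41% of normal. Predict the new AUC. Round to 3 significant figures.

1.40 × 10³ ng·h/mL

The CYP2B6 pathway (25% of clearance) is reduced to 0.41× activity: 0.25 × 0.41 = 0.1025.
CYP2D6 (40%) and the residual 35% are unaffected.
Relative clearance = 0.1025 + 0.4 + 0.35 = 0.8525.
New AUC = baseline ÷ relative clearance = 1190 / 0.8525 = 1.40 × 10³ ng·h/mL.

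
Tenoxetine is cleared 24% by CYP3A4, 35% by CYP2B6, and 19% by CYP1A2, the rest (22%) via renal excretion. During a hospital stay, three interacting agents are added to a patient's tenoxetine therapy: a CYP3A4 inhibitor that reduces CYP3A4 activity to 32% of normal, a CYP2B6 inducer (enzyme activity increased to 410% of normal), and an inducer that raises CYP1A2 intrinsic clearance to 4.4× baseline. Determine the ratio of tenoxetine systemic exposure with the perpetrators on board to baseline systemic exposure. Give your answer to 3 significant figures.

0.389

The CYP3A4 pathway (24% of clearance) falls to 0.32× activity: 0.24 × 0.32 = 0.0768.
The CYP2B6 pathway (35% of clearance) increases to 4.1× activity: 0.35 × 4.1 = 1.435.
The CYP1A2 pathway (19% of clearance) is boosted to 4.4× activity: 0.19 × 4.4 = 0.836.
The remaining 22% of clearance is unaffected.
Relative clearance = 0.0768 + 1.435 + 0.836 + 0.22 = 2.5678.
Because systemic exposure varies inversely with clearance, the combined effect is 1 / 2.5678 = 0.389.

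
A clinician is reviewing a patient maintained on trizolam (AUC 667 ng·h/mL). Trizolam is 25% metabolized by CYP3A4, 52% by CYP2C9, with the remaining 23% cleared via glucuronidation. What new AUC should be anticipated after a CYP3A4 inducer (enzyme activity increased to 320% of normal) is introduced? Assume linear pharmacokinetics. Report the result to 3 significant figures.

The CYP3A4 pathway (25% of clearance) increases to 3.2× activity: 0.25 × 3.2 = 0.8.
CYP2C9 (52%) and the residual 23% are unaffected.
New clearance relative to baseline: 0.8 + 0.52 + 0.23 = 1.55.
With dosing unchanged, AUC scales as 1/CL: 667 / 1.55 = 430 ng·h/mL.

430 ng·h/mL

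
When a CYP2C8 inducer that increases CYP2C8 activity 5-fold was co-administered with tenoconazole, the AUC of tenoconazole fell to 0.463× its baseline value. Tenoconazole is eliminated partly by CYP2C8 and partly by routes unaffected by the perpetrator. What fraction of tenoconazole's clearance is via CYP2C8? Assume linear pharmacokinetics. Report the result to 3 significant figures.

0.290

Write x for the fraction cleared via CYP2C8. The observed AUC change means clearance rose to 1/0.463 = 2.16 of baseline.
Only the CYP2C8 route changed, so 2.16 = x·5 + (1 − x), giving x = 0.290.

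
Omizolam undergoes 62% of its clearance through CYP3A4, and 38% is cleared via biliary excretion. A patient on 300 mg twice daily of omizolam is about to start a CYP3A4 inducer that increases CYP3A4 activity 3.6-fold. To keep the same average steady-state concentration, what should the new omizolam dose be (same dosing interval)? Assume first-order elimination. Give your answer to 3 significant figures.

784 mg

The CYP3A4 pathway (62% of clearance) rises to 3.6× activity: 0.62 × 3.6 = 2.232.
Non-CYP routes (38%) are unchanged.
CL_new/CL_old = 2.232 + 0.38 = 2.612.
Css,avg = (dose rate)/CL, so holding Css fixed requires dose ∝ CL: 300 × 2.612 = 784 mg.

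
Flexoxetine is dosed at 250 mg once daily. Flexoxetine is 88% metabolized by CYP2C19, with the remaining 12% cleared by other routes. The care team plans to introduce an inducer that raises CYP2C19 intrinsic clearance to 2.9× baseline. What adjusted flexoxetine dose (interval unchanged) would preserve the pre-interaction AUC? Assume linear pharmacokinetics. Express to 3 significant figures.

CYP2C19: 0.88 × 2.9 = 2.552
Other: 0.12 (unchanged)
Relative clearance = 2.552 + 0.12 = 2.672.
Css,avg = (dose rate)/CL, so holding Css fixed requires dose ∝ CL: 250 × 2.672 = 668 mg.

668 mg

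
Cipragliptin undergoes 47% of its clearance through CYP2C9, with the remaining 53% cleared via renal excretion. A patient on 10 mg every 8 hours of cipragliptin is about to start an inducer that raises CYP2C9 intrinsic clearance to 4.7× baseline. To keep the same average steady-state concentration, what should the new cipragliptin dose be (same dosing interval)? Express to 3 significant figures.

27.4 mg

CYP2C9: 0.47 × 4.7 = 2.209
Other: 0.53 (unchanged)
CL_new/CL_old = 2.209 + 0.53 = 2.739.
Css,avg = (dose rate)/CL, so holding Css fixed requires dose ∝ CL: 10 × 2.739 = 27.4 mg.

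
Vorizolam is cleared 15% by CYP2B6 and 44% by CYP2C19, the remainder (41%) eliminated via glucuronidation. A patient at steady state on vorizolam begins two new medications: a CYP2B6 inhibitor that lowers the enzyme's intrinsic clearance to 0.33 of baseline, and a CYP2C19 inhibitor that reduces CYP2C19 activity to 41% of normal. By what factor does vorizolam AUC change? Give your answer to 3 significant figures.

The CYP2B6 pathway (15% of clearance) drops to 0.33× activity: 0.15 × 0.33 = 0.0495.
The CYP2C19 pathway (44% of clearance) falls to 0.41× activity: 0.44 × 0.41 = 0.1804.
The remaining 41% of clearance is unaffected.
Relative clearance = 0.0495 + 0.1804 + 0.41 = 0.6399.
Because AUC varies inversely with clearance, the combined effect is 1 / 0.6399 = 1.56.

1.56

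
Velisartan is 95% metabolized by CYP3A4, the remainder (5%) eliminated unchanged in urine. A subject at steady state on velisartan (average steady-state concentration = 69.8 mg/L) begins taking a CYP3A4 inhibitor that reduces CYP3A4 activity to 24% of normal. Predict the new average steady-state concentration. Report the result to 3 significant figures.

The CYP3A4 pathway (95% of clearance) drops to 0.24× activity: 0.95 × 0.24 = 0.228.
Non-CYP routes (5%) are unchanged.
New clearance relative to baseline: 0.228 + 0.05 = 0.278.
With dosing unchanged, average steady-state concentration scales as 1/CL: 69.8 / 0.278 = 251 mg/L.

251 mg/L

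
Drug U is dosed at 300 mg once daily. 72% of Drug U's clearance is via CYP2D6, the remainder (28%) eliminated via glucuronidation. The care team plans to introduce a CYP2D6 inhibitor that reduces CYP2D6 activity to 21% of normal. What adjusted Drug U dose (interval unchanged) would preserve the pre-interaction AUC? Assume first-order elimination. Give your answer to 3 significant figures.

129 mg

CYP2D6: 0.72 × 0.21 = 0.1512
Other: 0.28 (unchanged)
Relative clearance = 0.1512 + 0.28 = 0.4312.
Css,avg = (dose rate)/CL, so holding Css fixed requires dose ∝ CL: 300 × 0.4312 = 129 mg.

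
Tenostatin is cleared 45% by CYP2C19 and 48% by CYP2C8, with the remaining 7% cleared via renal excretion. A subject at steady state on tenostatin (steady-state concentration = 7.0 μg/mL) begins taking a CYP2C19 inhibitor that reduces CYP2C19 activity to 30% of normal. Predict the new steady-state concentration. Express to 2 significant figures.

The CYP2C19 pathway (45% of clearance) is reduced to 0.3× activity: 0.45 × 0.3 = 0.135.
CYP2C8 (48%) and the residual 7% are unaffected.
Relative clearance = 0.135 + 0.48 + 0.07 = 0.685.
New steady-state concentration = baseline ÷ relative clearance = 7.0 / 0.685 = 10 μg/mL.

10 μg/mL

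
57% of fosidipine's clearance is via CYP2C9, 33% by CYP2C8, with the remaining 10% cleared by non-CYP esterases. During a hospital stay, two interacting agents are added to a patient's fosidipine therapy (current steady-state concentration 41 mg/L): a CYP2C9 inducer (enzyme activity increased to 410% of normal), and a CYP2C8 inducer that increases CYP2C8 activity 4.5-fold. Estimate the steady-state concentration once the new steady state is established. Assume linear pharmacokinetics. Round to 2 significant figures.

10 mg/L

The CYP2C9 pathway (57% of clearance) rises to 4.1× activity: 0.57 × 4.1 = 2.337.
The CYP2C8 pathway (33% of clearance) is boosted to 4.5× activity: 0.33 × 4.5 = 1.485.
Non-CYP routes (10%) are unchanged.
Relative clearance = 2.337 + 1.485 + 0.1 = 3.922.
Steady-state concentration ∝ 1/CL: new value = 41 / 3.922 = 10 mg/L.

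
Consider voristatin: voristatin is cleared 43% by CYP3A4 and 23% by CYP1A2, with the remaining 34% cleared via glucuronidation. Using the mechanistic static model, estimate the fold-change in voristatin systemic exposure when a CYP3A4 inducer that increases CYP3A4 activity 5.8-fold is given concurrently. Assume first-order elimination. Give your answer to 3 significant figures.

0.326

The CYP3A4 pathway (43% of clearance) rises to 5.8× activity: 0.43 × 5.8 = 2.494.
CYP1A2 (23%) and the residual 34% are unaffected.
Relative clearance = 2.494 + 0.23 + 0.34 = 3.064.
Systemic exposure is inversely proportional to clearance, so the fold-change is 1 / 3.064 = 0.326.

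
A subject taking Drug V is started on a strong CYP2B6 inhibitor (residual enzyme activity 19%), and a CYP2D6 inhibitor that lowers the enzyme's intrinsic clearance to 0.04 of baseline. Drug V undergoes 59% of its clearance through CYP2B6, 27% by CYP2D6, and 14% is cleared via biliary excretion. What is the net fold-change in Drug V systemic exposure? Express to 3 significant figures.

3.80

The CYP2B6 pathway (59% of clearance) is reduced to 0.19× activity: 0.59 × 0.19 = 0.1121.
The CYP2D6 pathway (27% of clearance) is reduced to 0.04× activity: 0.27 × 0.04 = 0.0108.
Non-CYP routes (14%) are unchanged.
Relative clearance = 0.1121 + 0.0108 + 0.14 = 0.2629.
Because systemic exposure varies inversely with clearance, the combined effect is 1 / 0.2629 = 3.80.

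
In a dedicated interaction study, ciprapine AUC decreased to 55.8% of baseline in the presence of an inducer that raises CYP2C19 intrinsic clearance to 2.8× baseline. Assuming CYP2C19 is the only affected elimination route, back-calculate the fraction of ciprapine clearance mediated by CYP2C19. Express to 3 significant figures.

0.440

CL'/CL = 1 / 0.558 = 1.792
2.8·fm + (1 − fm) = 1.792
fm = (1.792 − 1) / (2.8 − 1) = 0.440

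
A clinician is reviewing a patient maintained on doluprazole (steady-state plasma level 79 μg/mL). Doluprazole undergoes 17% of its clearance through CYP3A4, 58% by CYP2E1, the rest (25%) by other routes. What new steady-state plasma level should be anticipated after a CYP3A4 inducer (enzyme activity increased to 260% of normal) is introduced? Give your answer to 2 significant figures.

62 μg/mL

The CYP3A4 pathway (17% of clearance) is boosted to 2.6× activity: 0.17 × 2.6 = 0.442.
CYP2E1 (58%) and the residual 25% are unaffected.
CL_new/CL_old = 0.442 + 0.58 + 0.25 = 1.272.
With dosing unchanged, steady-state plasma level scales as 1/CL: 79 / 1.272 = 62 μg/mL.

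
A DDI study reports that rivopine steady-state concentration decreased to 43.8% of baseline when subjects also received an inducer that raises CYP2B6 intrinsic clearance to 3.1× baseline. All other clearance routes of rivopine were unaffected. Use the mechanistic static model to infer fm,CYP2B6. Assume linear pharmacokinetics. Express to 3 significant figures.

0.611

Let fm be the CYP2B6 fraction. New clearance relative to baseline = fm × 3.1 + (1 − fm).
Steady-state concentration ratio = 1 / (new CL fraction), so new CL fraction = 1 / 0.438 = 2.283.
fm × 3.1 + 1 − fm = 2.283  ⇒  fm × (3.1 − 1) = 1.283  ⇒  fm = 0.611.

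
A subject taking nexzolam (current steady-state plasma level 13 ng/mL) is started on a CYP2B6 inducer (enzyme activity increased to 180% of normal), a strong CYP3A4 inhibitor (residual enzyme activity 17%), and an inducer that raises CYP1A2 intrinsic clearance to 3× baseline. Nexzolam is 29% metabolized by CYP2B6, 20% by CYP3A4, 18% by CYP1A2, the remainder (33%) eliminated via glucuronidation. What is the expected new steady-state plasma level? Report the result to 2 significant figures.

9.1 ng/mL

The CYP2B6 pathway (29% of clearance) is boosted to 1.8× activity: 0.29 × 1.8 = 0.522.
The CYP3A4 pathway (20% of clearance) drops to 0.17× activity: 0.2 × 0.17 = 0.034.
The CYP1A2 pathway (18% of clearance) is boosted to 3× activity: 0.18 × 3 = 0.54.
Non-CYP routes (33%) are unchanged.
Relative clearance = 0.522 + 0.034 + 0.54 + 0.33 = 1.426.
Dividing the baseline by the relative clearance: 13 / 1.426 = 9.1 ng/mL.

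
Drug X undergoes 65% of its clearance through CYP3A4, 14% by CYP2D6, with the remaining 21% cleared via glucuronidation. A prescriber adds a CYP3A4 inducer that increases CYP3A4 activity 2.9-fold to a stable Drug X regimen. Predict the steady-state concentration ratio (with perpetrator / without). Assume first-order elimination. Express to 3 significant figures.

The CYP3A4 pathway (65% of clearance) rises to 2.9× activity: 0.65 × 2.9 = 1.885.
CYP2D6 (14%) and the residual 21% are unaffected.
New clearance relative to baseline: 1.885 + 0.14 + 0.21 = 2.235.
Since steady-state concentration ∝ 1/CL, the ratio is 1 / 2.235 = 0.447.

0.447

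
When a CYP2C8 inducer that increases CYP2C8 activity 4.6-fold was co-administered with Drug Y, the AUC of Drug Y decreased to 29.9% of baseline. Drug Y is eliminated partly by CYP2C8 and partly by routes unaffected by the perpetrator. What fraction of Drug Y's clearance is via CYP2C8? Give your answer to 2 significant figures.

0.65

Let x = fm,CYP2C8. Because AUC ∝ 1/CL, relative clearance rose to 1/0.299 = 3.344.
Only the CYP2C8 route changed, so 3.344 = x·4.6 + (1 − x), giving x = 0.65.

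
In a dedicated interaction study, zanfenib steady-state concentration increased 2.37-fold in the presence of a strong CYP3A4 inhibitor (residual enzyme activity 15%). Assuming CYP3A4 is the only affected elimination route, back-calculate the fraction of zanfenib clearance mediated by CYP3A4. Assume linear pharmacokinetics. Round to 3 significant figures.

Let x = fm,CYP3A4. Because steady-state concentration ∝ 1/CL, relative clearance fell to 1/2.37 = 0.4219.
Setting x·0.15 + (1 − x) = 0.4219 and solving: x = (0.4219 − 1)/(0.15 − 1) = 0.680.

0.680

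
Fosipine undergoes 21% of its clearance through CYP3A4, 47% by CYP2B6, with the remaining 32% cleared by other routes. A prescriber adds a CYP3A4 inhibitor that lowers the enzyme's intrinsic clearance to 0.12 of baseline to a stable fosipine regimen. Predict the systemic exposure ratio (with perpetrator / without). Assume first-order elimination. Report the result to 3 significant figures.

The CYP3A4 pathway (21% of clearance) drops to 0.12× activity: 0.21 × 0.12 = 0.0252.
CYP2B6 (47%) and the residual 32% are unaffected.
New clearance relative to baseline: 0.0252 + 0.47 + 0.32 = 0.8152.
Since systemic exposure ∝ 1/CL, the ratio is 1 / 0.8152 = 1.23.

1.23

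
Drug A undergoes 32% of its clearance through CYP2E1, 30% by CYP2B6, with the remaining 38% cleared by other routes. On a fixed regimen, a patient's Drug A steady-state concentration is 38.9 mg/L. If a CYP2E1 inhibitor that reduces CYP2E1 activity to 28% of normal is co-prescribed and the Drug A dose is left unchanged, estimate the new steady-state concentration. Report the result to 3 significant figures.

50.5 mg/L

CYP2E1: 0.32 × 0.28 = 0.0896
CYP2B6: 0.3 (unchanged)
Other: 0.38 (unchanged)
CL_new/CL_old = 0.0896 + 0.3 + 0.38 = 0.7696.
New steady-state concentration = baseline ÷ relative clearance = 38.9 / 0.7696 = 50.5 mg/L.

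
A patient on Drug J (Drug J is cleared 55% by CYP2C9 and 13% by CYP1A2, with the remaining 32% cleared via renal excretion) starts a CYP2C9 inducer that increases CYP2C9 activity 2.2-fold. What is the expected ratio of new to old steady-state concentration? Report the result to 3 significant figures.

The CYP2C9 pathway (55% of clearance) rises to 2.2× activity: 0.55 × 2.2 = 1.21.
CYP1A2 (13%) and the residual 32% are unaffected.
New clearance relative to baseline: 1.21 + 0.13 + 0.32 = 1.66.
Steady-state concentration is inversely proportional to clearance, so the fold-change is 1 / 1.66 = 0.602.

0.602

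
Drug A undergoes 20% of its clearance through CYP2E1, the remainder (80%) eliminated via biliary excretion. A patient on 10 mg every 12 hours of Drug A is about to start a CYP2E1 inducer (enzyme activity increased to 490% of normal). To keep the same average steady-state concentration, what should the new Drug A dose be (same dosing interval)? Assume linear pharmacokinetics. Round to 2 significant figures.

18 mg

The CYP2E1 pathway (20% of clearance) increases to 4.9× activity: 0.2 × 4.9 = 0.98.
Non-CYP routes (80%) are unchanged.
New clearance relative to baseline: 0.98 + 0.8 = 1.78.
To maintain the same steady-state level, dose must scale with clearance: new dose = 10 × 1.78 = 18 mg.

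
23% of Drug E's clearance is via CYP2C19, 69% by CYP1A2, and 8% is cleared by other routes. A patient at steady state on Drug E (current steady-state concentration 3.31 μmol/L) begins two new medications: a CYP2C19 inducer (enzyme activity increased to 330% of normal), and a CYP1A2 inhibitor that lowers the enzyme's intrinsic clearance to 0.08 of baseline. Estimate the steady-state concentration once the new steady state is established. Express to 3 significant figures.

CYP2C19: 0.23 × 3.3 = 0.759
CYP1A2: 0.69 × 0.08 = 0.0552
Other: 0.08 (unchanged)
CL_new/CL_old = 0.759 + 0.0552 + 0.08 = 0.8942.
New steady-state concentration = 3.31 / 0.8942 = 3.70 μmol/L (concentration scales inversely with clearance).

3.70 μmol/L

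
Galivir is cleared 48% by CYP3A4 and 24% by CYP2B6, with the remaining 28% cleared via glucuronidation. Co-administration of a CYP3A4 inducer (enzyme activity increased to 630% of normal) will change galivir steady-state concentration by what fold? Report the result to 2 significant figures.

The CYP3A4 pathway (48% of clearance) is boosted to 6.3× activity: 0.48 × 6.3 = 3.024.
CYP2B6 (24%) and the residual 28% are unaffected.
New clearance relative to baseline: 3.024 + 0.24 + 0.28 = 3.544.
Since steady-state concentration ∝ 1/CL, the ratio is 1 / 3.544 = 0.28.

0.28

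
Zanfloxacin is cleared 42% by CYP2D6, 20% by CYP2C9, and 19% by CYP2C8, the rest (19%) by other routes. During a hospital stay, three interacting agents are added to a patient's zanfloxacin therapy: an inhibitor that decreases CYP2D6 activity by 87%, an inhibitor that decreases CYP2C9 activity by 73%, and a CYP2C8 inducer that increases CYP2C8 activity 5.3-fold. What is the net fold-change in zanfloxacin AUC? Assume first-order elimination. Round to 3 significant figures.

0.766

CYP2D6: 0.42 × 0.13 = 0.0546
CYP2C9: 0.2 × 0.27 = 0.054
CYP2C8: 0.19 × 5.3 = 1.007
Other: 0.19 (unchanged)
New clearance relative to baseline: 0.0546 + 0.054 + 1.007 + 0.19 = 1.3056.
Net AUC ratio = 1 / 1.3056 = 0.766.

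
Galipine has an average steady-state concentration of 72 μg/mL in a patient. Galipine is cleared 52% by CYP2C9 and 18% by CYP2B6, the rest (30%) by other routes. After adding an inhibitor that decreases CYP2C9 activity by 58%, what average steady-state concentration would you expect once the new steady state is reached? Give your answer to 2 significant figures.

CYP2C9: 0.52 × 0.42 = 0.2184
CYP2B6: 0.18 (unchanged)
Other: 0.3 (unchanged)
Relative clearance = 0.2184 + 0.18 + 0.3 = 0.6984.
New average steady-state concentration = baseline ÷ relative clearance = 72 / 0.6984 = 1.0 × 10² μg/mL.

1.0 × 10² μg/mL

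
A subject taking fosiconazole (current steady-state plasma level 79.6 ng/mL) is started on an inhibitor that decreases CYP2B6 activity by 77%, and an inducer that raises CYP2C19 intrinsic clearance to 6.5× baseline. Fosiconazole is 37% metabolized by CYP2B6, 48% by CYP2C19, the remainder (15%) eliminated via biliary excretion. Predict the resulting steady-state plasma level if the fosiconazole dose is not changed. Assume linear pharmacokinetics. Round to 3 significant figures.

CYP2B6: 0.37 × 0.23 = 0.0851
CYP2C19: 0.48 × 6.5 = 3.12
Other: 0.15 (unchanged)
Relative clearance = 0.0851 + 3.12 + 0.15 = 3.3551.
New steady-state plasma level = 79.6 / 3.3551 = 23.7 ng/mL (concentration scales inversely with clearance).

23.7 ng/mL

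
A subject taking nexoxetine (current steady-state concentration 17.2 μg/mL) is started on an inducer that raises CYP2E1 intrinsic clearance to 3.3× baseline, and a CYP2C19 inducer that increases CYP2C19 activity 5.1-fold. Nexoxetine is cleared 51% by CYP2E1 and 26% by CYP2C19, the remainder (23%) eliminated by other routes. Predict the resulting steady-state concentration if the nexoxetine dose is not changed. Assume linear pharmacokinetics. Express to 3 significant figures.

5.31 μg/mL

The CYP2E1 pathway (51% of clearance) increases to 3.3× activity: 0.51 × 3.3 = 1.683.
The CYP2C19 pathway (26% of clearance) increases to 5.1× activity: 0.26 × 5.1 = 1.326.
The remaining 23% of clearance is unaffected.
New clearance relative to baseline: 1.683 + 1.326 + 0.23 = 3.239.
New steady-state concentration = 17.2 / 3.239 = 5.31 μg/mL (concentration scales inversely with clearance).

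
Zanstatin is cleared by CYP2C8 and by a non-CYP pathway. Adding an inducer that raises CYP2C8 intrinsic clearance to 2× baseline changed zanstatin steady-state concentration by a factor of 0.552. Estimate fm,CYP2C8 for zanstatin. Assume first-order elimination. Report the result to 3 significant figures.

Let x = fm,CYP2C8. Because steady-state concentration ∝ 1/CL, relative clearance rose to 1/0.552 = 1.812.
Only the CYP2C8 route changed, so 1.812 = x·2 + (1 − x), giving x = 0.812.

0.812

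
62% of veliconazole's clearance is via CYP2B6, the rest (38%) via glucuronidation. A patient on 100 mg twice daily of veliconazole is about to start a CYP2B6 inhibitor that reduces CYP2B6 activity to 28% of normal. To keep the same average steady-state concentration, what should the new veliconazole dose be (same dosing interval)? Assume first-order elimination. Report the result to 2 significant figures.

55 mg

The CYP2B6 pathway (62% of clearance) drops to 0.28× activity: 0.62 × 0.28 = 0.1736.
Non-CYP routes (38%) are unchanged.
New clearance relative to baseline: 0.1736 + 0.38 = 0.5536.
Exposure is unchanged when dose changes in proportion to clearance. New dose = 100 mg × 0.5536 = 55 mg.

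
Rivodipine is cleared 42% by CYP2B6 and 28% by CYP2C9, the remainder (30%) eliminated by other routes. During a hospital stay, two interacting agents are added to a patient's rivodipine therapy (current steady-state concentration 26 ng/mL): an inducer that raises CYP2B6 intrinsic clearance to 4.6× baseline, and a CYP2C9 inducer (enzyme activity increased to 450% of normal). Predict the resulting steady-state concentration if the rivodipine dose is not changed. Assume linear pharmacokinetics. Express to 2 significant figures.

7.4 ng/mL

The CYP2B6 pathway (42% of clearance) rises to 4.6× activity: 0.42 × 4.6 = 1.932.
The CYP2C9 pathway (28% of clearance) increases to 4.5× activity: 0.28 × 4.5 = 1.26.
The remaining 30% of clearance is unaffected.
New clearance relative to baseline: 1.932 + 1.26 + 0.3 = 3.492.
New steady-state concentration = 26 / 3.492 = 7.4 ng/mL (concentration scales inversely with clearance).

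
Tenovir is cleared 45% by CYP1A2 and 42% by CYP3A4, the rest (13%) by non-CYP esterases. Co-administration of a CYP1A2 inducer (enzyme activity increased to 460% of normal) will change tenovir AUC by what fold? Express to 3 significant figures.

0.382

The CYP1A2 pathway (45% of clearance) is boosted to 4.6× activity: 0.45 × 4.6 = 2.07.
CYP3A4 (42%) and the residual 13% are unaffected.
Relative clearance = 2.07 + 0.42 + 0.13 = 2.62.
AUC is inversely proportional to clearance, so the fold-change is 1 / 2.62 = 0.382.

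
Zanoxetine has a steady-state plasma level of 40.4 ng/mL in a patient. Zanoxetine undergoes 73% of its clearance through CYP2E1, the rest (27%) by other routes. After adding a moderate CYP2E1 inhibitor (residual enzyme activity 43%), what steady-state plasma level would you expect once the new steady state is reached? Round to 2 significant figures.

The CYP2E1 pathway (73% of clearance) drops to 0.43× activity: 0.73 × 0.43 = 0.3139.
The remaining 27% of clearance is unaffected.
New clearance relative to baseline: 0.3139 + 0.27 = 0.5839.
Steady-state plasma level ∝ 1/CL, so new value = 40.4 / 0.5839 = 69 ng/mL.

69 ng/mL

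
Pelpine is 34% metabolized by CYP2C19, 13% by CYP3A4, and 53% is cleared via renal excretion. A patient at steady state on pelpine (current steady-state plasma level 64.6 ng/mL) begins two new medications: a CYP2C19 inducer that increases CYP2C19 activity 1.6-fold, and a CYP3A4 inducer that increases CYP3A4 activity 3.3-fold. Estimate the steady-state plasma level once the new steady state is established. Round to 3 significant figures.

CYP2C19: 0.34 × 1.6 = 0.544
CYP3A4: 0.13 × 3.3 = 0.429
Other: 0.53 (unchanged)
Relative clearance = 0.544 + 0.429 + 0.53 = 1.503.
New steady-state plasma level = 64.6 / 1.503 = 43.0 ng/mL (concentration scales inversely with clearance).

43.0 ng/mL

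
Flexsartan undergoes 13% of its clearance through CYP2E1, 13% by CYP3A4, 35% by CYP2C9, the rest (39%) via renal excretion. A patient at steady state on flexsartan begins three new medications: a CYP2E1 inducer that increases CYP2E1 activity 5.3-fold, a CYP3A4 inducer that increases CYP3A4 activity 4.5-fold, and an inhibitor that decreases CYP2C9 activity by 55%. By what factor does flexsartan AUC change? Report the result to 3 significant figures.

0.549

CYP2E1: 0.13 × 5.3 = 0.689
CYP3A4: 0.13 × 4.5 = 0.585
CYP2C9: 0.35 × 0.45 = 0.1575
Other: 0.39 (unchanged)
Relative clearance = 0.689 + 0.585 + 0.1575 + 0.39 = 1.8215.
Net AUC ratio = 1 / 1.8215 = 0.549.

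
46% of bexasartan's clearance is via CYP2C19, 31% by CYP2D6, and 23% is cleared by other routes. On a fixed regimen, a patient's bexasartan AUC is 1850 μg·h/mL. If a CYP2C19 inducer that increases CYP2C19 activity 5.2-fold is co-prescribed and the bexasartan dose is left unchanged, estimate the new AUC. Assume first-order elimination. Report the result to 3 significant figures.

631 μg·h/mL

The CYP2C19 pathway (46% of clearance) rises to 5.2× activity: 0.46 × 5.2 = 2.392.
CYP2D6 (31%) and the residual 23% are unaffected.
New clearance relative to baseline: 2.392 + 0.31 + 0.23 = 2.932.
New AUC = baseline ÷ relative clearance = 1850 / 2.932 = 631 μg·h/mL.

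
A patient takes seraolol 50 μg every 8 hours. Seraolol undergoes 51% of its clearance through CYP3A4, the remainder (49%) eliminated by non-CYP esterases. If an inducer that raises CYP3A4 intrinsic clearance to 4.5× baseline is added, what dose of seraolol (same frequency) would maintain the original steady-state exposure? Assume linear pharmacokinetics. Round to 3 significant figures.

139 μg

CYP3A4: 0.51 × 4.5 = 2.295
Other: 0.49 (unchanged)
CL_new/CL_old = 2.295 + 0.49 = 2.785.
Css,avg = (dose rate)/CL, so holding Css fixed requires dose ∝ CL: 50 × 2.785 = 139 μg.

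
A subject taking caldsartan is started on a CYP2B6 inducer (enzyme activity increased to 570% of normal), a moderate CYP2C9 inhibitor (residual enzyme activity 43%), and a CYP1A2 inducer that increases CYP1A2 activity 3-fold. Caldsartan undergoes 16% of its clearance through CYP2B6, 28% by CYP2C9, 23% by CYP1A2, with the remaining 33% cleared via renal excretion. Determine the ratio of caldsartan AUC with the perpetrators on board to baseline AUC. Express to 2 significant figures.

The CYP2B6 pathway (16% of clearance) is boosted to 5.7× activity: 0.16 × 5.7 = 0.912.
The CYP2C9 pathway (28% of clearance) falls to 0.43× activity: 0.28 × 0.43 = 0.1204.
The CYP1A2 pathway (23% of clearance) is boosted to 3× activity: 0.23 × 3 = 0.69.
The remaining 33% of clearance is unaffected.
Relative clearance = 0.912 + 0.1204 + 0.69 + 0.33 = 2.0524.
Net AUC ratio = 1 / 2.0524 = 0.49.

0.49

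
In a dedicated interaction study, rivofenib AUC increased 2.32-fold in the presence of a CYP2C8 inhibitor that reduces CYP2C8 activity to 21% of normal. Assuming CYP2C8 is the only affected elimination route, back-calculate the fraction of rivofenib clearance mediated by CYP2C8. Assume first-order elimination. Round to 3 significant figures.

0.720

Let x = fm,CYP2C8. Because AUC ∝ 1/CL, relative clearance fell to 1/2.32 = 0.431.
Setting x·0.21 + (1 − x) = 0.431 and solving: x = (0.431 − 1)/(0.21 − 1) = 0.720.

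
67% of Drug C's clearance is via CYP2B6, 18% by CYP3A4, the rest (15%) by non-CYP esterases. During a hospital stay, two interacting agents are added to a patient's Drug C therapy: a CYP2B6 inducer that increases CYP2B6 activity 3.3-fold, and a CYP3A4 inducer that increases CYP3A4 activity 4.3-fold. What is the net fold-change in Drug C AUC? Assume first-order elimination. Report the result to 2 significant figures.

0.32

The CYP2B6 pathway (67% of clearance) increases to 3.3× activity: 0.67 × 3.3 = 2.211.
The CYP3A4 pathway (18% of clearance) increases to 4.3× activity: 0.18 × 4.3 = 0.774.
Non-CYP routes (15%) are unchanged.
New clearance relative to baseline: 2.211 + 0.774 + 0.15 = 3.135.
Because AUC varies inversely with clearance, the combined effect is 1 / 3.135 = 0.32.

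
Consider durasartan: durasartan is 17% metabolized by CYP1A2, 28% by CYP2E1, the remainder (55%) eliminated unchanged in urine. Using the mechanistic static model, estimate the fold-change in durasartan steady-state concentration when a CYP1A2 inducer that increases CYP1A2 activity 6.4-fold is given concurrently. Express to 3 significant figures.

The CYP1A2 pathway (17% of clearance) increases to 6.4× activity: 0.17 × 6.4 = 1.088.
CYP2E1 (28%) and the residual 55% are unaffected.
Relative clearance = 1.088 + 0.28 + 0.55 = 1.918.
Since steady-state concentration ∝ 1/CL, the ratio is 1 / 1.918 = 0.521.

0.521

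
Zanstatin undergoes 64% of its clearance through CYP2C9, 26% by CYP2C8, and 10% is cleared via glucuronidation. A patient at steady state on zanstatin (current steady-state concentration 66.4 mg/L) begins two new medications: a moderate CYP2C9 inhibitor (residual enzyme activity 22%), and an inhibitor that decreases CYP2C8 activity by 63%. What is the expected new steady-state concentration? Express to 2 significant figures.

2.0 × 10² mg/L

CYP2C9: 0.64 × 0.22 = 0.1408
CYP2C8: 0.26 × 0.37 = 0.0962
Other: 0.1 (unchanged)
New clearance relative to baseline: 0.1408 + 0.0962 + 0.1 = 0.337.
Dividing the baseline by the relative clearance: 66.4 / 0.337 = 2.0 × 10² mg/L.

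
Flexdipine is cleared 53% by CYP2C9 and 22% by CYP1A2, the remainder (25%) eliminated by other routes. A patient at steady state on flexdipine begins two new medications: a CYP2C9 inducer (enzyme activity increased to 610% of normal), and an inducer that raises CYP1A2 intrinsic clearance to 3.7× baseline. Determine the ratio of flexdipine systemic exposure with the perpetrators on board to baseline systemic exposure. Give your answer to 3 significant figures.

0.233

The CYP2C9 pathway (53% of clearance) is boosted to 6.1× activity: 0.53 × 6.1 = 3.233.
The CYP1A2 pathway (22% of clearance) increases to 3.7× activity: 0.22 × 3.7 = 0.814.
Non-CYP routes (25%) are unchanged.
Relative clearance = 3.233 + 0.814 + 0.25 = 4.297.
Net systemic exposure ratio = 1 / 4.297 = 0.233.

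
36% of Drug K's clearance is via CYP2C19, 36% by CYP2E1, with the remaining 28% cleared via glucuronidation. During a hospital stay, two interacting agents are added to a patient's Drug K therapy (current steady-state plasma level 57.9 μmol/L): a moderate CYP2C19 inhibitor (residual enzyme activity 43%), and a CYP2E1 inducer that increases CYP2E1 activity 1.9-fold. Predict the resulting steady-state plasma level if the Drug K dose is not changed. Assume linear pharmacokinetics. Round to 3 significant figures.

51.8 μmol/L

The CYP2C19 pathway (36% of clearance) is reduced to 0.43× activity: 0.36 × 0.43 = 0.1548.
The CYP2E1 pathway (36% of clearance) rises to 1.9× activity: 0.36 × 1.9 = 0.684.
The remaining 28% of clearance is unaffected.
Relative clearance = 0.1548 + 0.684 + 0.28 = 1.1188.
Steady-state plasma level ∝ 1/CL: new value = 57.9 / 1.1188 = 51.8 μmol/L.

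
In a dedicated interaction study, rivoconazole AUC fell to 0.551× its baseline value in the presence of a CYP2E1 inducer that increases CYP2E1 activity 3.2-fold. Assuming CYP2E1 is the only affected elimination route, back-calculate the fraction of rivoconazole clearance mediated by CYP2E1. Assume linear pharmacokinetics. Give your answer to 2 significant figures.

0.37

CL'/CL = 1 / 0.551 = 1.815
3.2·fm + (1 − fm) = 1.815
fm = (1.815 − 1) / (3.2 − 1) = 0.37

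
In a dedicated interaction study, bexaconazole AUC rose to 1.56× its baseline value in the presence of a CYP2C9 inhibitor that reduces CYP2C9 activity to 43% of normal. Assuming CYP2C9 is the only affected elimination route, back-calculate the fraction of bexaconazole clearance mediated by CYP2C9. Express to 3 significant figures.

0.630

CL'/CL = 1 / 1.56 = 0.641
0.43·fm + (1 − fm) = 0.641
fm = (0.641 − 1) / (0.43 − 1) = 0.630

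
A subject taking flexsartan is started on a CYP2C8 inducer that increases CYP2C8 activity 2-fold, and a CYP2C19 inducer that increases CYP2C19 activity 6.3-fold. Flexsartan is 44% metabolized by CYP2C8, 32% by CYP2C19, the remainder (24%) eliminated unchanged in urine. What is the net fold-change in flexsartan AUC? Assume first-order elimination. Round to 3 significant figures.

CYP2C8: 0.44 × 2 = 0.88
CYP2C19: 0.32 × 6.3 = 2.016
Other: 0.24 (unchanged)
Relative clearance = 0.88 + 2.016 + 0.24 = 3.136.
Net AUC ratio = 1 / 3.136 = 0.319.

0.319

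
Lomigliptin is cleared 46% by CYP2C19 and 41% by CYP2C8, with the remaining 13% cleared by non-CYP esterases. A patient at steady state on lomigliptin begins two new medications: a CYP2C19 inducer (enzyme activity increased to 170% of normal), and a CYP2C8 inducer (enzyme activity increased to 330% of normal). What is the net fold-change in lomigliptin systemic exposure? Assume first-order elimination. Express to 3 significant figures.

CYP2C19: 0.46 × 1.7 = 0.782
CYP2C8: 0.41 × 3.3 = 1.353
Other: 0.13 (unchanged)
Relative clearance = 0.782 + 1.353 + 0.13 = 2.265.
Systemic exposure ∝ 1/CL: fold-change = 1 / 2.265 = 0.442.

0.442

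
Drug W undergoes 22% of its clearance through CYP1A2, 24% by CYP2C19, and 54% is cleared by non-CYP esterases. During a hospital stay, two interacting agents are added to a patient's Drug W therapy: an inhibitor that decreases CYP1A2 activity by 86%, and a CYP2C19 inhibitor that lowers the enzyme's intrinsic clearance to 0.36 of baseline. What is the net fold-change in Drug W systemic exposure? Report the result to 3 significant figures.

CYP1A2: 0.22 × 0.14 = 0.0308
CYP2C19: 0.24 × 0.36 = 0.0864
Other: 0.54 (unchanged)
Relative clearance = 0.0308 + 0.0864 + 0.54 = 0.6572.
Systemic exposure ∝ 1/CL: fold-change = 1 / 0.6572 = 1.52.

1.52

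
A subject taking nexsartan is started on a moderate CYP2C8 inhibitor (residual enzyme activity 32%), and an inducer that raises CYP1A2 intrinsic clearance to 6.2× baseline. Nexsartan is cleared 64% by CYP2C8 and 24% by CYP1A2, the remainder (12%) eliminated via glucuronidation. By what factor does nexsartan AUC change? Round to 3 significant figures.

The CYP2C8 pathway (64% of clearance) is reduced to 0.32× activity: 0.64 × 0.32 = 0.2048.
The CYP1A2 pathway (24% of clearance) rises to 6.2× activity: 0.24 × 6.2 = 1.488.
The remaining 12% of clearance is unaffected.
New clearance relative to baseline: 0.2048 + 1.488 + 0.12 = 1.8128.
Because AUC varies inversely with clearance, the combined effect is 1 / 1.8128 = 0.552.

0.552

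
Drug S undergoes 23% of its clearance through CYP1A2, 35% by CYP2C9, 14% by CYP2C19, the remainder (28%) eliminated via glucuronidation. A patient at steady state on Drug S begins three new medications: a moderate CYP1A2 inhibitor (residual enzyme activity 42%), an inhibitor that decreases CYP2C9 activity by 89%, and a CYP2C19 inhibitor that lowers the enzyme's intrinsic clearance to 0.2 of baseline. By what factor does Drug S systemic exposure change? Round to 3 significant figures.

2.26

CYP1A2: 0.23 × 0.42 = 0.0966
CYP2C9: 0.35 × 0.11 = 0.0385
CYP2C19: 0.14 × 0.2 = 0.028
Other: 0.28 (unchanged)
New clearance relative to baseline: 0.0966 + 0.0385 + 0.028 + 0.28 = 0.4431.
Systemic exposure ∝ 1/CL: fold-change = 1 / 0.4431 = 2.26.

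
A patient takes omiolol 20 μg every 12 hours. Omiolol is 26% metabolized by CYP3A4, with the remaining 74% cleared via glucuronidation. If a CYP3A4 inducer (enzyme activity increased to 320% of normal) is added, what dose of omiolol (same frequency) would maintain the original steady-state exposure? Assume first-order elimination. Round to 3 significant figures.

The CYP3A4 pathway (26% of clearance) rises to 3.2× activity: 0.26 × 3.2 = 0.832.
Non-CYP routes (74%) are unchanged.
CL_new/CL_old = 0.832 + 0.74 = 1.572.
Css,avg = (dose rate)/CL, so holding Css fixed requires dose ∝ CL: 20 × 1.572 = 31.4 μg.

31.4 μg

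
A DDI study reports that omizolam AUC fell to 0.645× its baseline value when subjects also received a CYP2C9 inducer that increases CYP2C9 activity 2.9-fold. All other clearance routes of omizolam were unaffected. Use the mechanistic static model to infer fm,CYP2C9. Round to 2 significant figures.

0.29

Let fm be the CYP2C9 fraction. New clearance relative to baseline = fm × 2.9 + (1 − fm).
AUC ratio = 1 / (new CL fraction), so new CL fraction = 1 / 0.645 = 1.55.
fm × 2.9 + 1 − fm = 1.55  ⇒  fm × (2.9 − 1) = 0.5504  ⇒  fm = 0.29.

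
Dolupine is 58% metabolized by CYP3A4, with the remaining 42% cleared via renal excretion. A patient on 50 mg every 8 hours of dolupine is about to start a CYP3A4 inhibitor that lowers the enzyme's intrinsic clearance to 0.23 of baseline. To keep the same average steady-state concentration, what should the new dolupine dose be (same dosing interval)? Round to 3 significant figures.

27.7 mg

The CYP3A4 pathway (58% of clearance) falls to 0.23× activity: 0.58 × 0.23 = 0.1334.
The remaining 42% of clearance is unaffected.
CL_new/CL_old = 0.1334 + 0.42 = 0.5534.
To maintain the same steady-state level, dose must scale with clearance: new dose = 50 × 0.5534 = 27.7 mg.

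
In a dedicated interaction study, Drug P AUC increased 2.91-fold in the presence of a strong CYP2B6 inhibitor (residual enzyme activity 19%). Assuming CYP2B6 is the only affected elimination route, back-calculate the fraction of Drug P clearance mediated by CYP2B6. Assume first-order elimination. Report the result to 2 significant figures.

CL'/CL = 1 / 2.91 = 0.3436
0.19·fm + (1 − fm) = 0.3436
fm = (0.3436 − 1) / (0.19 − 1) = 0.81

0.81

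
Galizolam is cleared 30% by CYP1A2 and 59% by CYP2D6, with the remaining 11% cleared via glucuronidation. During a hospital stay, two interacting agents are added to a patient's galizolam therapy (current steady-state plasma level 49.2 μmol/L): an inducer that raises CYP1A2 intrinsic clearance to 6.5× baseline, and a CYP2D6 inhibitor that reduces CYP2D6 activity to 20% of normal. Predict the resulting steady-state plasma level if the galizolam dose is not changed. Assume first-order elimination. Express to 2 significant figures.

The CYP1A2 pathway (30% of clearance) rises to 6.5× activity: 0.3 × 6.5 = 1.95.
The CYP2D6 pathway (59% of clearance) falls to 0.2× activity: 0.59 × 0.2 = 0.118.
The remaining 11% of clearance is unaffected.
CL_new/CL_old = 1.95 + 0.118 + 0.11 = 2.178.
Steady-state plasma level ∝ 1/CL: new value = 49.2 / 2.178 = 23 μmol/L.

23 μmol/L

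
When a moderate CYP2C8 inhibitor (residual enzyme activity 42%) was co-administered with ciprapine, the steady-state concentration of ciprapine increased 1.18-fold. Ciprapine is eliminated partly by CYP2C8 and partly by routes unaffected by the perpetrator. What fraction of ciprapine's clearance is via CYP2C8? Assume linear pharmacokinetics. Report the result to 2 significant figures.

0.26

Let x = fm,CYP2C8. Because steady-state concentration ∝ 1/CL, relative clearance fell to 1/1.18 = 0.8475.
Only the CYP2C8 route changed, so 0.8475 = x·0.42 + (1 − x), giving x = 0.26.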